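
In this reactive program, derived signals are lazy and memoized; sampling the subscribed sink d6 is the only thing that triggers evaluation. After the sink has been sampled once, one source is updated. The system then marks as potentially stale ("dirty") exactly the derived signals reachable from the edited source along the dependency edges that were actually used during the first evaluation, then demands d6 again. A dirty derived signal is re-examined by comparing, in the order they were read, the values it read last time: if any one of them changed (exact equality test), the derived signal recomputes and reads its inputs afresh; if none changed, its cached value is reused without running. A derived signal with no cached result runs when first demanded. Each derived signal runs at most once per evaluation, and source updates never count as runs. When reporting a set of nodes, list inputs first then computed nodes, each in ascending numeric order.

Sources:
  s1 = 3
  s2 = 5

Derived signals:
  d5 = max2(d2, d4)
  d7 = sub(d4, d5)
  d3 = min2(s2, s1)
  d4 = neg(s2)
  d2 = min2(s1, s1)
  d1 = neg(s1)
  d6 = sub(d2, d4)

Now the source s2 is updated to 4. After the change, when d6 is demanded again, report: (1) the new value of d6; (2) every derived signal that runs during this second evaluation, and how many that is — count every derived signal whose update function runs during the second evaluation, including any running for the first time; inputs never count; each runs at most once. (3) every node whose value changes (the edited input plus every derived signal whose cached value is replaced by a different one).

Demanding d6 again yields 7.
2 derived signals run: d4, d6.
The nodes whose values change: s2, d4, d6.

First demand of the output computes:
  d2 = min2(3, 3) = 3
  d4 = neg(5) = -5
  d6 = sub(3, -5) = 8

After the edit, cleaning proceeds:
  d4: a read changed (s2 5->4) — executes, giving -4.
  d6: a read changed (d4 -5->-4) — executes, giving 7.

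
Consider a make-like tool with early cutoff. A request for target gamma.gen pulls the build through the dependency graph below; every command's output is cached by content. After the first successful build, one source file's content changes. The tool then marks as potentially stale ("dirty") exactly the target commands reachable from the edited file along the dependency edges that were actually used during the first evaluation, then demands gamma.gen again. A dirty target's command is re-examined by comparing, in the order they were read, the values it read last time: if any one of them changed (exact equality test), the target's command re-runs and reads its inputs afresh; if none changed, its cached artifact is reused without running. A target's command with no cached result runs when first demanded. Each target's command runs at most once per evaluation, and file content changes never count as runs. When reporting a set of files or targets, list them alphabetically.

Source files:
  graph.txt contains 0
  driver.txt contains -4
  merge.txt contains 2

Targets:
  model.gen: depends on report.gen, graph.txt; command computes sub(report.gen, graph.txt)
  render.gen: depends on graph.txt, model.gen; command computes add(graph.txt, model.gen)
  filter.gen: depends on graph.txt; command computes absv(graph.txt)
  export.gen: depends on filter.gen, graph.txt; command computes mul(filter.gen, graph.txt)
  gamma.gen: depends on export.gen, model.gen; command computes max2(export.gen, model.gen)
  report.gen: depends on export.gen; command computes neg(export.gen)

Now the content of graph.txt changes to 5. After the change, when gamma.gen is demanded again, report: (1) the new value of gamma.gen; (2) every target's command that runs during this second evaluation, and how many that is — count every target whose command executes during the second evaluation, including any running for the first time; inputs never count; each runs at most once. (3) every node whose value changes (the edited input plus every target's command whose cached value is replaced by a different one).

First demand of the output computes:
  filter.gen = absv(0) = 0
  export.gen = mul(0, 0) = 0
  report.gen = neg(0) = 0
  model.gen = sub(0, 0) = 0
  gamma.gen = max2(0, 0) = 0

After the edit, cleaning proceeds:
  filter.gen: a read changed (graph.txt 0->5) — executes, giving 5.
  export.gen: a read changed (filter.gen 0->5; graph.txt 0->5) — executes, giving 25.
  report.gen: a read changed (export.gen 0->25) — executes, giving -25.
  model.gen: a read changed (report.gen 0->-25; graph.txt 0->5) — executes, giving -30.
  gamma.gen: a read changed (export.gen 0->25; model.gen 0->-30) — executes, giving 25.

Demanding gamma.gen again yields 25.
5 target commands run: export.gen, filter.gen, gamma.gen, model.gen, report.gen.
The nodes whose values change: export.gen, filter.gen, gamma.gen, graph.txt, model.gen, report.gen.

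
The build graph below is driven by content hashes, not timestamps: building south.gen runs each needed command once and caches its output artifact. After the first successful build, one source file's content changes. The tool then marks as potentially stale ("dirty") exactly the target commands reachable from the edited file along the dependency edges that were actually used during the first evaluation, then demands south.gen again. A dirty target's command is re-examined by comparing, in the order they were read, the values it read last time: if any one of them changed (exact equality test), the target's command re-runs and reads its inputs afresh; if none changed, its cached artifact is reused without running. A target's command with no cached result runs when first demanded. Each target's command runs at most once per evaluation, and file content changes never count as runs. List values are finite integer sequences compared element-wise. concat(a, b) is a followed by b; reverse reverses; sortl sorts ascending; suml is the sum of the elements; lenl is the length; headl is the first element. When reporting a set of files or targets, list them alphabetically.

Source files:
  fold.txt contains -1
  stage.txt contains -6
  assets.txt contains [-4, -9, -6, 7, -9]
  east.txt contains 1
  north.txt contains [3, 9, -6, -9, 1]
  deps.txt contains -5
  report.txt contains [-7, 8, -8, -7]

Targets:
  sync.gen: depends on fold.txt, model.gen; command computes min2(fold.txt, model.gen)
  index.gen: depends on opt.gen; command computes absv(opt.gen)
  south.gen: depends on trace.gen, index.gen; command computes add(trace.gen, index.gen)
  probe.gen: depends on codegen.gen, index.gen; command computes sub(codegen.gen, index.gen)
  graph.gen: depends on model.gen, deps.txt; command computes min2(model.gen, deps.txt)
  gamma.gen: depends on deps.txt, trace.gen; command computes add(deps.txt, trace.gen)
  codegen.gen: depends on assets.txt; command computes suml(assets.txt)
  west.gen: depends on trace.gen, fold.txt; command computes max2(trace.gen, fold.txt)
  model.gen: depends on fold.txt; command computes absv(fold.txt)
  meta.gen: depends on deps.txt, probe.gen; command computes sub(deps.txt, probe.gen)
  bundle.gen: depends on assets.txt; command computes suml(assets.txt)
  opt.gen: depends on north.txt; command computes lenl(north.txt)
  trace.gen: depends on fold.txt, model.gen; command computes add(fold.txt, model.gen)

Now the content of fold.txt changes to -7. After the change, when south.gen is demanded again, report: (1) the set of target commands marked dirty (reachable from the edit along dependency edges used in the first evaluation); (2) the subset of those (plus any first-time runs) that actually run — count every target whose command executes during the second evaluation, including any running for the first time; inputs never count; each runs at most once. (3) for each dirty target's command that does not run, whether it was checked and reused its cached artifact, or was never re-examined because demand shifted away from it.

Dirty set: model.gen, south.gen, trace.gen.
Run set: model.gen, trace.gen (2 run).
Re-examined without running (cache reused): south.gen.
The important point: trace.gen recomputes to an identical value, and the output ends up unchanged.

Initial pass — values computed on the first demand:
  model.gen = absv(-1) = 1
  opt.gen = lenl([3, 9, -6, -9, 1]) = 5
  index.gen = absv(5) = 5
  trace.gen = add(-1, 1) = 0
  south.gen = add(0, 5) = 5

Second demand — change propagation:
  model.gen: re-runs because fold.txt -1->-7; new result 7.
  trace.gen: re-runs because fold.txt -1->-7; model.gen 1->7; new result 0 (unchanged).
  south.gen: re-examined; everything it read last time is the same (trace.gen unchanged, index.gen unchanged) — cache 5 kept, no run.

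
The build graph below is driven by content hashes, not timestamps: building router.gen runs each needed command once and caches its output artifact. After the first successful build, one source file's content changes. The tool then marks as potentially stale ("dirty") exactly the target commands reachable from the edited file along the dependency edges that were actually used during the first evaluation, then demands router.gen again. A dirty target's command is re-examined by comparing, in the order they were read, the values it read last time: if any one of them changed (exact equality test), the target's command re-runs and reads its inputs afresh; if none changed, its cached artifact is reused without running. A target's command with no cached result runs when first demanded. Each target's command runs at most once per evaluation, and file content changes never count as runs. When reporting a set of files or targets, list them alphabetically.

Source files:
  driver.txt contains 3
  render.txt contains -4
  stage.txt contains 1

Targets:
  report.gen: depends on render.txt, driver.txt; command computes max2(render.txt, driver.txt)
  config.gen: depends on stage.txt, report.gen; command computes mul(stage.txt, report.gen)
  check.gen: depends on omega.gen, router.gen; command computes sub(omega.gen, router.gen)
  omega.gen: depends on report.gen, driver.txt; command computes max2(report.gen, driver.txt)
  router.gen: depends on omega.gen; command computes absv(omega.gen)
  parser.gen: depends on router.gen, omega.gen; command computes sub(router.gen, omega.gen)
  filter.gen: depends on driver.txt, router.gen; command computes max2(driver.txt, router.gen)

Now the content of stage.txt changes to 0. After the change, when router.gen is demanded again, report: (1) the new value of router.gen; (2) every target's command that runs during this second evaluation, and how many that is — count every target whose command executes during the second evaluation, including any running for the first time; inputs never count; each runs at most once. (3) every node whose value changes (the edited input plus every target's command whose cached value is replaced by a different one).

router.gen now evaluates to 3.
Run set: none (0 run).
Changed values: stage.txt.
The important point: nothing the output needs ever reads stage.txt, so the edit is invisible to it.

Initial pass — values computed on the first demand:
  report.gen = max2(-4, 3) = 3
  omega.gen = max2(3, 3) = 3
  router.gen = absv(3) = 3

Second demand — change propagation:
  no demanded computation ever read stage.txt, so the edit dirties nothing and nothing runs.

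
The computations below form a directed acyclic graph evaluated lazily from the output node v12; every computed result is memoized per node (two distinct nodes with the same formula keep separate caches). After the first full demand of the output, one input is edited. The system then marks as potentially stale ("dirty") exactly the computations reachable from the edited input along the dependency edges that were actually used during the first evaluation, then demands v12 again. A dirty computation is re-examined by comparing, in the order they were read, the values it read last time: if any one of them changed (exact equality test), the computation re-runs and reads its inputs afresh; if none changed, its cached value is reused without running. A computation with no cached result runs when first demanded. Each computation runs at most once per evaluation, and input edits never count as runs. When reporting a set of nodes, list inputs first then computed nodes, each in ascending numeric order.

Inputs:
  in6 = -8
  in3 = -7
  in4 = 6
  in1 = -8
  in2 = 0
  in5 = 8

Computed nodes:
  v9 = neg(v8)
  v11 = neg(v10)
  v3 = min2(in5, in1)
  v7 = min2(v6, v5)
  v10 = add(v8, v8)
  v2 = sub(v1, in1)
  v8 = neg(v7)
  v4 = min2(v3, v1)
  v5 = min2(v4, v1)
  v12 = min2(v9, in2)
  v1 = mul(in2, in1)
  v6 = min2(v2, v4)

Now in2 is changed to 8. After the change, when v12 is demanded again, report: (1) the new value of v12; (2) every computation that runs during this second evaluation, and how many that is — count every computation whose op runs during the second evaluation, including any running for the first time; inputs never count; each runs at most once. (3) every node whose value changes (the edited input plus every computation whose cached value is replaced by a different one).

Demanding v12 again yields -64.
9 computations run: v1, v2, v4, v5, v6, v7, v8, v9, v12.
The nodes whose values change: in2, v1, v2, v4, v5, v6, v7, v8, v9, v12.

First demand of the output computes:
  v1 = mul(0, -8) = 0
  v2 = sub(0, -8) = 8
  v3 = min2(8, -8) = -8
  v4 = min2(-8, 0) = -8
  v5 = min2(-8, 0) = -8
  v6 = min2(8, -8) = -8
  v7 = min2(-8, -8) = -8
  v8 = neg(-8) = 8
  v9 = neg(8) = -8
  v12 = min2(-8, 0) = -8

After the edit, cleaning proceeds:
  v1: a read changed (in2 0->8) — executes, giving -64.
  v2: a read changed (v1 0->-64) — executes, giving -56.
  v4: a read changed (v1 0->-64) — executes, giving -64.
  v5: a read changed (v4 -8->-64; v1 0->-64) — executes, giving -64.
  v6: a read changed (v2 8->-56; v4 -8->-64) — executes, giving -64.
  v7: a read changed (v6 -8->-64; v5 -8->-64) — executes, giving -64.
  v8: a read changed (v7 -8->-64) — executes, giving 64.
  v9: a read changed (v8 8->64) — executes, giving -64.
  v12: a read changed (v9 -8->-64; in2 0->8) — executes, giving -64.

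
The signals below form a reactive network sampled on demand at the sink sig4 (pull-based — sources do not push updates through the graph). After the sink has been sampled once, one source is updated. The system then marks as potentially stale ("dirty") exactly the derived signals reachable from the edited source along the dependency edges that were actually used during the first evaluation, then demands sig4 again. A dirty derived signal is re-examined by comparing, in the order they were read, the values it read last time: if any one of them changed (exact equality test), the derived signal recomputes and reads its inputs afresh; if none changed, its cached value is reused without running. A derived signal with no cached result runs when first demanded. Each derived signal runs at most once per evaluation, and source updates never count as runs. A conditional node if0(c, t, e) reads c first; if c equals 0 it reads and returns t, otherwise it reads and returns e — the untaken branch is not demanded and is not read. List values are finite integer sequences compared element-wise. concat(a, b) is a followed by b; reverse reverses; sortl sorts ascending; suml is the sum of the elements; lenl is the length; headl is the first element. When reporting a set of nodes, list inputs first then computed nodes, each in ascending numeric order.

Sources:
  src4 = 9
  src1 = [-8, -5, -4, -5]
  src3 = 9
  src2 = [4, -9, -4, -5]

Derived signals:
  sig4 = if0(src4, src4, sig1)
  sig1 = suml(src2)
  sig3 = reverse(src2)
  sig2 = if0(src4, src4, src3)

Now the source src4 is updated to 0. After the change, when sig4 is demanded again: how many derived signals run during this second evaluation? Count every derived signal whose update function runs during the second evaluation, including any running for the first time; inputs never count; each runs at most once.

Initial pass — values computed on the first demand:
  sig1 = suml([4, -9, -4, -5]) = -14
  sig4 = if0(src4=9 -> else branch sig1) = -14

Second demand — change propagation:
  sig4: re-runs because src4 9->0; new result 0.

Run set: sig4 (1 run).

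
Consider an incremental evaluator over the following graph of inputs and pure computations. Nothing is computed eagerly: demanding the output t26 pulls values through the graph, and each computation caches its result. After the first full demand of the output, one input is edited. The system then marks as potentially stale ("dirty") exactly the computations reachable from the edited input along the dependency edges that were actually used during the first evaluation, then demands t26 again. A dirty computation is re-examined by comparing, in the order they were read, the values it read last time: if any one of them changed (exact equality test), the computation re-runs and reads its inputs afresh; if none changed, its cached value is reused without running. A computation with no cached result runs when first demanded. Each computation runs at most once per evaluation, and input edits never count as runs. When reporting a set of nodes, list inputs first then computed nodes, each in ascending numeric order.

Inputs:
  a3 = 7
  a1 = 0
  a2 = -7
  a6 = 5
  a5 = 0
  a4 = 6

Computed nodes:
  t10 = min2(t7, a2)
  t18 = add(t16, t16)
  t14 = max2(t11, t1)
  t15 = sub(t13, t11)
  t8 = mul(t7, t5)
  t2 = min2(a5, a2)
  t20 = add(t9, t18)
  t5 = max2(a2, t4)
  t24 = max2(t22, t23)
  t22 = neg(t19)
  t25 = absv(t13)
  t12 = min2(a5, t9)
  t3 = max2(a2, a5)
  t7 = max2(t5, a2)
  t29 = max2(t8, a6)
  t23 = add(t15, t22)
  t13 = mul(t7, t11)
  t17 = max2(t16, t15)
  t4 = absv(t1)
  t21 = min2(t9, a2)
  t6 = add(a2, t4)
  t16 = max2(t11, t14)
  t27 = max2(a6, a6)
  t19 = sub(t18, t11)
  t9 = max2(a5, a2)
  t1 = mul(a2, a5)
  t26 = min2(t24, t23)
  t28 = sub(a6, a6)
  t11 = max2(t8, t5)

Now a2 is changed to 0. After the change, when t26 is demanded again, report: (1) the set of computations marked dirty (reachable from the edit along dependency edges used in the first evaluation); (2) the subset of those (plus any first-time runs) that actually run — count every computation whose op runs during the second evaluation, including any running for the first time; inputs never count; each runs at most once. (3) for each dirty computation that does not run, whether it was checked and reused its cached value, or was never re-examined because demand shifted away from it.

Initial pass — values computed on the first demand:
  t1 = mul(-7, 0) = 0
  t4 = absv(0) = 0
  t5 = max2(-7, 0) = 0
  t7 = max2(0, -7) = 0
  t8 = mul(0, 0) = 0
  t11 = max2(0, 0) = 0
  t13 = mul(0, 0) = 0
  t14 = max2(0, 0) = 0
  t15 = sub(0, 0) = 0
  t16 = max2(0, 0) = 0
  t18 = add(0, 0) = 0
  t19 = sub(0, 0) = 0
  t22 = neg(0) = 0
  t23 = add(0, 0) = 0
  t24 = max2(0, 0) = 0
  t26 = min2(0, 0) = 0

Second demand — change propagation:
  t1: re-runs because a2 -7->0; new result 0 (unchanged).
  t4: re-examined; everything it read last time is the same (t1 unchanged) — cache 0 kept, no run.
  t5: re-runs because a2 -7->0; new result 0 (unchanged).
  t7: re-runs because a2 -7->0; new result 0 (unchanged).
  t8: re-examined; everything it read last time is the same (t7 unchanged, t5 unchanged) — cache 0 kept, no run.
  t11: re-examined; everything it read last time is the same (t8 unchanged, t5 unchanged) — cache 0 kept, no run.
  t13: re-examined; everything it read last time is the same (t7 unchanged, t11 unchanged) — cache 0 kept, no run.
  t14: re-examined; everything it read last time is the same (t11 unchanged, t1 unchanged) — cache 0 kept, no run.
  t15: re-examined; everything it read last time is the same (t13 unchanged, t11 unchanged) — cache 0 kept, no run.
  t16: re-examined; everything it read last time is the same (t11 unchanged, t14 unchanged) — cache 0 kept, no run.
  t18: re-examined; everything it read last time is the same (t16 unchanged, t16 unchanged) — cache 0 kept, no run.
  t19: re-examined; everything it read last time is the same (t18 unchanged, t11 unchanged) — cache 0 kept, no run.
  t22: re-examined; everything it read last time is the same (t19 unchanged) — cache 0 kept, no run.
  t23: re-examined; everything it read last time is the same (t15 unchanged, t22 unchanged) — cache 0 kept, no run.
  t24: re-examined; everything it read last time is the same (t22 unchanged, t23 unchanged) — cache 0 kept, no run.
  t26: re-examined; everything it read last time is the same (t24 unchanged, t23 unchanged) — cache 0 kept, no run.

The important point: at t4 every value read last time is unchanged, so the dirty flag clears without a run.

Dirty set: t1, t4, t5, t7, t8, t11, t13, t14, t15, t16, t18, t19, t22, t23, t24, t26.
Run set: t1, t5, t7 (3 run).
Re-examined without running (cache reused): t4, t8, t11, t13, t14, t15, t16, t18, t19, t22, t23, t24, t26.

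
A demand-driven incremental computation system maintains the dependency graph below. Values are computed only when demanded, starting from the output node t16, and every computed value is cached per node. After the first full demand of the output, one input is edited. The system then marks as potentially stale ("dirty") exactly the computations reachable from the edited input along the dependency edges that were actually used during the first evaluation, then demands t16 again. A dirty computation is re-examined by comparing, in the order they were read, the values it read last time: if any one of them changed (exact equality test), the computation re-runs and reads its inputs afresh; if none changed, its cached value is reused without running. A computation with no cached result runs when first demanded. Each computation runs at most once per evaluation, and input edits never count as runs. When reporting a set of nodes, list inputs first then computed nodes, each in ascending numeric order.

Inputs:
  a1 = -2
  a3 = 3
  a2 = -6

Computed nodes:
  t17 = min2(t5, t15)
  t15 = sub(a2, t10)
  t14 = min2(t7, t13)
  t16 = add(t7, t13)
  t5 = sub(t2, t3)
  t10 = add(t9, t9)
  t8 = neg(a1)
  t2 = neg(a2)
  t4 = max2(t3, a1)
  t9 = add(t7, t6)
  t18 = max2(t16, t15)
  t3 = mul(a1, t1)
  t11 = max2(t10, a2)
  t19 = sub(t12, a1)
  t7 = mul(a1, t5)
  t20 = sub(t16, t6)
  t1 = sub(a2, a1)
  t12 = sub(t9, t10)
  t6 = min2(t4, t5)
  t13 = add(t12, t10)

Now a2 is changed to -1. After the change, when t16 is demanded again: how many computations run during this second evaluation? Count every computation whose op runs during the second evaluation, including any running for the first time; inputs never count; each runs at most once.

First evaluation (everything demanded from the output):
  t1 = sub(-6, -2) = -4
  t2 = neg(-6) = 6
  t3 = mul(-2, -4) = 8
  t4 = max2(8, -2) = 8
  t5 = sub(6, 8) = -2
  t6 = min2(8, -2) = -2
  t7 = mul(-2, -2) = 4
  t9 = add(4, -2) = 2
  t10 = add(2, 2) = 4
  t12 = sub(2, 4) = -2
  t13 = add(-2, 4) = 2
  t16 = add(4, 2) = 6

Propagation after the edit:
  t1: runs — a2 -6->-1; result 1.
  t2: runs — a2 -6->-1; result 1.
  t3: runs — t1 -4->1; result -2.
  t4: runs — t3 8->-2; result -2.
  t5: runs — t2 6->1; t3 8->-2; result 3.
  t6: runs — t4 8->-2; t5 -2->3; result -2 (same value as before).
  t7: runs — t5 -2->3; result -6.
  t9: runs — t7 4->-6; result -8.
  t10: runs — t9 2->-8; t9 2->-8; result -16.
  t12: runs — t9 2->-8; t10 4->-16; result 8.
  t13: runs — t12 -2->8; t10 4->-16; result -8.
  t16: runs — t7 4->-6; t13 2->-8; result -14.

Computations that run: t1, t2, t3, t4, t5, t6, t7, t9, t10, t12, t13, t16 — 12 in total.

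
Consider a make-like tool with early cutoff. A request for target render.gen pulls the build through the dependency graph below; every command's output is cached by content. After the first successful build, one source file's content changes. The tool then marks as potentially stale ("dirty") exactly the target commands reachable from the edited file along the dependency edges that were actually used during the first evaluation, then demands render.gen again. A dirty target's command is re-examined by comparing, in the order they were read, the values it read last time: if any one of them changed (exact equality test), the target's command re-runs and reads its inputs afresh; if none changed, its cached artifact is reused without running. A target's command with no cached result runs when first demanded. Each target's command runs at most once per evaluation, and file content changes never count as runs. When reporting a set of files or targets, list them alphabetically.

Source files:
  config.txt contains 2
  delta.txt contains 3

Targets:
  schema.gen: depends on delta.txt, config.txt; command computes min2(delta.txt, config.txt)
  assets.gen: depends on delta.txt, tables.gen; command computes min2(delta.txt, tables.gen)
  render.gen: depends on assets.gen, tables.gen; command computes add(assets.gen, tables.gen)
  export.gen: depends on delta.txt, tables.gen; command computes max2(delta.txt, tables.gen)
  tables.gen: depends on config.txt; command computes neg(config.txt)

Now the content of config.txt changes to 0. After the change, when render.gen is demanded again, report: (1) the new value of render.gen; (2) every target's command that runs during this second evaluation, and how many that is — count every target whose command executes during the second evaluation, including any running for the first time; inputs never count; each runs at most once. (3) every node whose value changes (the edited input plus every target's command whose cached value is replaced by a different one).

Demanding render.gen again yields 0.
3 target commands run: assets.gen, render.gen, tables.gen.
The nodes whose values change: assets.gen, config.txt, render.gen, tables.gen.

First demand of the output computes:
  tables.gen = neg(2) = -2
  assets.gen = min2(3, -2) = -2
  render.gen = add(-2, -2) = -4

After the edit, cleaning proceeds:
  tables.gen: a read changed (config.txt 2->0) — executes, giving 0.
  assets.gen: a read changed (tables.gen -2->0) — executes, giving 0.
  render.gen: a read changed (assets.gen -2->0; tables.gen -2->0) — executes, giving 0.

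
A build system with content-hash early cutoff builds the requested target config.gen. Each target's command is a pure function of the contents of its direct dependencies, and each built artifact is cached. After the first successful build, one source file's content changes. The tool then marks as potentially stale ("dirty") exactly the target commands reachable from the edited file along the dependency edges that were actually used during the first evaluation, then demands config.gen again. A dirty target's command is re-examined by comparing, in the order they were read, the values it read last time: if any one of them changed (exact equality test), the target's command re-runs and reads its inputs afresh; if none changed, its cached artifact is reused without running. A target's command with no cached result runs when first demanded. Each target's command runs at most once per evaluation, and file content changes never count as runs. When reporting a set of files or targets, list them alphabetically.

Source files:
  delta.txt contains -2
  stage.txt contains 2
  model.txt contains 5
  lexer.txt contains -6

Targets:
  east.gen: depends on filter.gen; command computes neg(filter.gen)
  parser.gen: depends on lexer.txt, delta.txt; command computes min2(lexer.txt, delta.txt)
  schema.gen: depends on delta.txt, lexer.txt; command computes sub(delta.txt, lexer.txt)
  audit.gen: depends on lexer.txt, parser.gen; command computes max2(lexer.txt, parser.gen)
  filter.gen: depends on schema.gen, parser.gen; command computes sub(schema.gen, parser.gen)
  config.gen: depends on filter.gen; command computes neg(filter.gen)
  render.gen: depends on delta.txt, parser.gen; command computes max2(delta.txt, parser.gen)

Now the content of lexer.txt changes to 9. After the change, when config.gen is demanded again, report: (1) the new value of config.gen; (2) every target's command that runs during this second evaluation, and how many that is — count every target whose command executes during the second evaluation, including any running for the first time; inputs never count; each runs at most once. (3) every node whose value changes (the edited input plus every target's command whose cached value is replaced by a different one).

First evaluation (everything demanded from the output):
  parser.gen = min2(-6, -2) = -6
  schema.gen = sub(-2, -6) = 4
  filter.gen = sub(4, -6) = 10
  config.gen = neg(10) = -10

Propagation after the edit:
  parser.gen: runs — lexer.txt -6->9; result -2.
  schema.gen: runs — lexer.txt -6->9; result -11.
  filter.gen: runs — schema.gen 4->-11; parser.gen -6->-2; result -9.
  config.gen: runs — filter.gen 10->-9; result 9.

New value of config.gen: 9.
Target commands that run: config.gen, filter.gen, parser.gen, schema.gen — 4 in total.
Values that change: config.gen, filter.gen, lexer.txt, parser.gen, schema.gen.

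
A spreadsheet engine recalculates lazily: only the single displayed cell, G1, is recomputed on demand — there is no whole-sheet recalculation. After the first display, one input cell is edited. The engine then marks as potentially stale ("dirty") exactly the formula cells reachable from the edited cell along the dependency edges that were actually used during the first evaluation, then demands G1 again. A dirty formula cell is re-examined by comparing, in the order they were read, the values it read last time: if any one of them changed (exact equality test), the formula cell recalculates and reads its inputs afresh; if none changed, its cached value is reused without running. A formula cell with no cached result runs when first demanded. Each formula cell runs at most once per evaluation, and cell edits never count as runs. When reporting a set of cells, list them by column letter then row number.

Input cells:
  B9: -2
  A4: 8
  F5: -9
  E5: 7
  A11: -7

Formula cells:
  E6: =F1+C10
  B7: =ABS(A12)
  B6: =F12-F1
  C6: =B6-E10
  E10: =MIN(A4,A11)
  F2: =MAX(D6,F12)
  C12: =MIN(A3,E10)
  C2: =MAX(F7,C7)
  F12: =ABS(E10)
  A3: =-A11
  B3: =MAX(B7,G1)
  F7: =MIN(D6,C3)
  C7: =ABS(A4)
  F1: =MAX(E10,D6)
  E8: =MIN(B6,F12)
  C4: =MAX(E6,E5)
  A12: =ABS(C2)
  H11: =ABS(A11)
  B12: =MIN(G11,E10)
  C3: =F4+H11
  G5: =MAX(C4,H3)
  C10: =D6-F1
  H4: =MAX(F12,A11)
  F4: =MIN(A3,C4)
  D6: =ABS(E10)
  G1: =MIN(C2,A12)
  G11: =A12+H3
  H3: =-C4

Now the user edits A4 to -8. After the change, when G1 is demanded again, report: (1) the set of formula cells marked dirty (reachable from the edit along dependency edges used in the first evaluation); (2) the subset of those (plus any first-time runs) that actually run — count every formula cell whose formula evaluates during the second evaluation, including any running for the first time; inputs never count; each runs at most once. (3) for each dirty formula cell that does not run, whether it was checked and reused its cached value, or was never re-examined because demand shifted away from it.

Marked dirty: A12, C2, C3, C4, C7, C10, D6, E6, E10, F1, F4, F7, G1.
Formula cells that run: C2, C4, C7, C10, D6, E6, E10, F1, F4, F7 — 10 in total.
Checked but reused from cache: A12, C3, G1.
Key observation: the cutoff stops propagation at C3 — its inputs' values are unchanged, so it reuses its cache.

First evaluation (everything demanded from the output):
  A3 = -(-7) = 7
  C7 = ABS(8) = 8
  E10 = MIN(8, -7) = -7
  D6 = ABS(-7) = 7
  F1 = MAX(-7, 7) = 7
  C10 = 7 - 7 = 0
  E6 = 7 + 0 = 7
  C4 = MAX(7, 7) = 7
  F4 = MIN(7, 7) = 7
  H11 = ABS(-7) = 7
  C3 = 7 + 7 = 14
  F7 = MIN(7, 14) = 7
  C2 = MAX(7, 8) = 8
  A12 = ABS(8) = 8
  G1 = MIN(8, 8) = 8

Propagation after the edit:
  C7: runs — A4 8->-8; result 8 (same value as before).
  E10: runs — A4 8->-8; result -8.
  D6: runs — E10 -7->-8; result 8.
  F1: runs — E10 -7->-8; D6 7->8; result 8.
  C10: runs — D6 7->8; F1 7->8; result 0 (same value as before).
  E6: runs — F1 7->8; result 8.
  C4: runs — E6 7->8; result 8.
  F4: runs — C4 7->8; result 7 (same value as before).
  C3: checked — values it read are unchanged (F4 unchanged, H11 unchanged); reused cached 14 without running.
  F7: runs — D6 7->8; result 8.
  C2: runs — F7 7->8; result 8 (same value as before).
  A12: checked — values it read are unchanged (C2 unchanged); reused cached 8 without running.
  G1: checked — values it read are unchanged (C2 unchanged, A12 unchanged); reused cached 8 without running.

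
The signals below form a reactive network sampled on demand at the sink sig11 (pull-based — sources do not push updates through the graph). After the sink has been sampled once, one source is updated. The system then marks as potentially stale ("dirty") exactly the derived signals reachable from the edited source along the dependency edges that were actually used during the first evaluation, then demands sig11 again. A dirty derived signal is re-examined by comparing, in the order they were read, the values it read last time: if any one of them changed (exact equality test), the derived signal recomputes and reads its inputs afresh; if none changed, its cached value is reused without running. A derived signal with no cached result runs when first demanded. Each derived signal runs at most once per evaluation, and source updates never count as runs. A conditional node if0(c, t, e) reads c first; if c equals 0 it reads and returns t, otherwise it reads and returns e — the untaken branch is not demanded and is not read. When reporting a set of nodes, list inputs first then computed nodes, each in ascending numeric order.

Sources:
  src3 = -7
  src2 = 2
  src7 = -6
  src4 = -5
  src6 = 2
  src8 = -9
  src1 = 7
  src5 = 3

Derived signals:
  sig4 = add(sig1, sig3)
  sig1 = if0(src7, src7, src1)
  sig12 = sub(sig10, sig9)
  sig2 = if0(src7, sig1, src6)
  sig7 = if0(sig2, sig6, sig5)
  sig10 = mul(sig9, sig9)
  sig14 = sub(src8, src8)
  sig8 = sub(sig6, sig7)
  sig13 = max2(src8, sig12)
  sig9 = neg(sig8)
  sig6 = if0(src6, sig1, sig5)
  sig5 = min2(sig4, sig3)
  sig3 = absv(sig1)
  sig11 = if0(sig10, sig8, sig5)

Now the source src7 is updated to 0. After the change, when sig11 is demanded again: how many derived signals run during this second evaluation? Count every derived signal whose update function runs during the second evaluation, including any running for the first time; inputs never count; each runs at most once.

Run set: sig1, sig2, sig3, sig4, sig5, sig6, sig7, sig8 (8 run).
The important point: sig8 recomputes to an identical value, and the output ends up unchanged.

Initial pass — values computed on the first demand:
  sig1 = if0(src7=-6 -> else branch src1) = 7
  sig2 = if0(src7=-6 -> else branch src6) = 2
  sig3 = absv(7) = 7
  sig4 = add(7, 7) = 14
  sig5 = min2(14, 7) = 7
  sig6 = if0(src6=2 -> else branch sig5) = 7
  sig7 = if0(sig2=2 -> else branch sig5) = 7
  sig8 = sub(7, 7) = 0
  sig9 = neg(0) = 0
  sig10 = mul(0, 0) = 0
  sig11 = if0(sig10=0 -> then branch sig8) = 0

Second demand — change propagation:
  sig1: re-runs because src7 -6->0; new result 0.
  sig2: re-runs because src7 -6->0; new result 0.
  sig3: re-runs because sig1 7->0; new result 0.
  sig4: re-runs because sig1 7->0; sig3 7->0; new result 0.
  sig5: re-runs because sig4 14->0; sig3 7->0; new result 0.
  sig6: re-runs because sig5 7->0; new result 0.
  sig7: re-runs because sig2 2->0; sig5 7->0; new result 0.
  sig8: re-runs because sig6 7->0; sig7 7->0; new result 0 (unchanged).
  sig9: re-examined; everything it read last time is the same (sig8 unchanged) — cache 0 kept, no run.
  sig10: re-examined; everything it read last time is the same (sig9 unchanged, sig9 unchanged) — cache 0 kept, no run.
  sig11: re-examined; everything it read last time is the same (sig10 unchanged, sig8 unchanged) — cache 0 kept, no run.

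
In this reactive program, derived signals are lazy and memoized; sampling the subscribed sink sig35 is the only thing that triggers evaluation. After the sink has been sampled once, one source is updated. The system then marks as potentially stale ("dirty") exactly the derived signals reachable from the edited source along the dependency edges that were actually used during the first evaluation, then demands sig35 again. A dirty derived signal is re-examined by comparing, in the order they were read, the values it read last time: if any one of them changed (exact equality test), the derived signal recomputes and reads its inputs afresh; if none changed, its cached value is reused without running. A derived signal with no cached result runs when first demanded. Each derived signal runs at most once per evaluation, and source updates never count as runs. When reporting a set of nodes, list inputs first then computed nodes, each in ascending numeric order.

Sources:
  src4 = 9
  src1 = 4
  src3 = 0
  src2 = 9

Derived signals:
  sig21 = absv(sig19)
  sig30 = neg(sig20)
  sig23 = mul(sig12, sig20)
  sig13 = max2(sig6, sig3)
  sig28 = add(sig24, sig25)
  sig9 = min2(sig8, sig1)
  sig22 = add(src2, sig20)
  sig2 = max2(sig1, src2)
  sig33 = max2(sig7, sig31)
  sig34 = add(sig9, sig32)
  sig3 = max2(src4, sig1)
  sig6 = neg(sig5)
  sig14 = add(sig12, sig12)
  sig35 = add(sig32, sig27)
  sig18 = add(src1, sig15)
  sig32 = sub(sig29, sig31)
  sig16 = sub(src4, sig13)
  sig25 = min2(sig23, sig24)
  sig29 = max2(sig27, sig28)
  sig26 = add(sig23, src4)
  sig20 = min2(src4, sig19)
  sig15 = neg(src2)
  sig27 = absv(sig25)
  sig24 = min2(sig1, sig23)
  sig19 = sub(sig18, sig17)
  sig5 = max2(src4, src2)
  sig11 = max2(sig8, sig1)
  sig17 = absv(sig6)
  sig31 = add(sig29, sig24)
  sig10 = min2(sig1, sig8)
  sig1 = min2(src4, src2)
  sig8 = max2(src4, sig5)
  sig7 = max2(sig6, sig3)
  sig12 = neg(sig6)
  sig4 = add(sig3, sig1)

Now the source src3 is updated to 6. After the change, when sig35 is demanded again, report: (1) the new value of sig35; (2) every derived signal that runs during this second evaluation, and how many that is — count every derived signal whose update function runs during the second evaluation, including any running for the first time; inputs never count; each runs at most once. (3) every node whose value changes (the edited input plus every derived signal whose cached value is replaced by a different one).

First demand of the output computes:
  sig1 = min2(9, 9) = 9
  sig5 = max2(9, 9) = 9
  sig6 = neg(9) = -9
  sig12 = neg(-9) = 9
  sig15 = neg(9) = -9
  sig17 = absv(-9) = 9
  sig18 = add(4, -9) = -5
  sig19 = sub(-5, 9) = -14
  sig20 = min2(9, -14) = -14
  sig23 = mul(9, -14) = -126
  sig24 = min2(9, -126) = -126
  sig25 = min2(-126, -126) = -126
  sig27 = absv(-126) = 126
  sig28 = add(-126, -126) = -252
  sig29 = max2(126, -252) = 126
  sig31 = add(126, -126) = 0
  sig32 = sub(126, 0) = 126
  sig35 = add(126, 126) = 252

After the edit, cleaning proceeds:
  no node depends on src3 at all; the second demand re-runs nothing.

Note the shortcut — nothing in the graph depends on src3 at all, so no recomputation happens.

Demanding sig35 again yields 252.
0 derived signals run: none.
The nodes whose values change: src3.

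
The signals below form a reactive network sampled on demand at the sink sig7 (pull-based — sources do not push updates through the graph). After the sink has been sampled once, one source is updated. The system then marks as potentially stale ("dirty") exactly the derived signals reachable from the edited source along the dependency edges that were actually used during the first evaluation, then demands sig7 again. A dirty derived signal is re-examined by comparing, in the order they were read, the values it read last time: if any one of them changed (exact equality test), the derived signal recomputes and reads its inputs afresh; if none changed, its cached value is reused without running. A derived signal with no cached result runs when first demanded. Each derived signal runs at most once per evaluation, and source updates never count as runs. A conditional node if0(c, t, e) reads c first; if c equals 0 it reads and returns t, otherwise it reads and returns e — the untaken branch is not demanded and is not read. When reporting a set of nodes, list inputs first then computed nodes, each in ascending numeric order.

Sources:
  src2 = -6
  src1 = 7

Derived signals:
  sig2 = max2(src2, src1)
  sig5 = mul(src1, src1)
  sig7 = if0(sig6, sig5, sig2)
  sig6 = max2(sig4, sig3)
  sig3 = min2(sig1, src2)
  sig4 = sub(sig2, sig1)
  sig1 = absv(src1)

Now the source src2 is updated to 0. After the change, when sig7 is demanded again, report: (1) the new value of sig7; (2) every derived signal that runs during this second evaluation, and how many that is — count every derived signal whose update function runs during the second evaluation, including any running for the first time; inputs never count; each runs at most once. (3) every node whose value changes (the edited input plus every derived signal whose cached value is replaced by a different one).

Initial pass — values computed on the first demand:
  sig1 = absv(7) = 7
  sig2 = max2(-6, 7) = 7
  sig3 = min2(7, -6) = -6
  sig4 = sub(7, 7) = 0
  sig5 = mul(7, 7) = 49
  sig6 = max2(0, -6) = 0
  sig7 = if0(sig6=0 -> then branch sig5) = 49

Second demand — change propagation:
  sig2: re-runs because src2 -6->0; new result 7 (unchanged).
  sig3: re-runs because src2 -6->0; new result 0.
  sig4: re-examined; everything it read last time is the same (sig2 unchanged, sig1 unchanged) — cache 0 kept, no run.
  sig6: re-runs because sig3 -6->0; new result 0 (unchanged).
  sig7: re-examined; everything it read last time is the same (sig6 unchanged, sig5 unchanged) — cache 49 kept, no run.

The important point: at sig4 every value read last time is unchanged, so the dirty flag clears without a run.

sig7 now evaluates to 49.
Run set: sig2, sig3, sig6 (3 run).
Changed values: src2, sig3.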